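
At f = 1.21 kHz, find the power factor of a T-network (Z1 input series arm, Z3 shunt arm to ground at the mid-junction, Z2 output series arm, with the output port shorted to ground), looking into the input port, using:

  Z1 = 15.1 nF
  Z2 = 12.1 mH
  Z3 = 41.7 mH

Step 1 — Angular frequency: ω = 2π·f = 2π·1210 = 7603 rad/s.
Step 2 — Component impedances:
  Z1: Z = 1/(jωC) = -j/(ω·C) = 0 - j8711 Ω
  Z2: Z = jωL = j·7603·0.0121 = 0 + j91.99 Ω
  Z3: Z = jωL = j·7603·0.0417 = 0 + j317 Ω
Step 3 — With the output port shorted to ground, the output series arm Z2 runs from the junction to ground; the shunt arm Z3 also runs from the junction to ground. They appear in parallel: Z3 || Z2 = 0 + j71.3 Ω.
Step 4 — Series with input arm Z1: Z_in = Z1 + (Z3 || Z2) = 0 - j8639 Ω = 8639∠-90.0° Ω.
Step 5 — Power factor: PF = cos(φ) = Re(Z)/|Z| = 0/8639 = 0.
Step 6 — Type: Im(Z) = -8639 ⇒ leading (phase φ = -90.0°).

PF = 0 (leading, φ = -90.0°)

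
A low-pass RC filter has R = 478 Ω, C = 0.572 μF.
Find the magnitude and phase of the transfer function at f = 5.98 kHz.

Step 1 — Angular frequency: ω = 2π·5980 = 3.757e+04 rad/s.
Step 2 — Transfer function: H(jω) = 1/(1 + jωRC).
Step 3 — Denominator: 1 + jωRC = 1 + j·3.757e+04·478·5.72e-07 = 1 + j10.27.
Step 4 — H = 0.009386 - j0.09643.
Step 5 — Magnitude: |H| = 0.09688 (-20.3 dB); phase: φ = -84.4°.

|H| = 0.09688 (-20.3 dB), φ = -84.4°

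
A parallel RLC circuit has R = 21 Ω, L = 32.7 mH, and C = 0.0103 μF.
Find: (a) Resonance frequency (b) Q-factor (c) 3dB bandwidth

Step 1 — Resonance: ω₀ = 1/√(LC) = 1/√(0.0327·1.03e-08) = 5.449e+04 rad/s.
Step 2 — f₀ = ω₀/(2π) = 8672 Hz.
Step 3 — Parallel Q: Q = R/(ω₀L) = 21/(5.449e+04·0.0327) = 0.01179.
Step 4 — Bandwidth: Δω = ω₀/Q = 4.623e+06 rad/s; BW = Δω/(2π) = 7.358e+05 Hz.

(a) f₀ = 8672 Hz  (b) Q = 0.01179  (c) BW = 7.358e+05 Hz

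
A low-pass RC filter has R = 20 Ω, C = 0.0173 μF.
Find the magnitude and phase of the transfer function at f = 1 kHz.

Step 1 — Angular frequency: ω = 2π·1000 = 6283 rad/s.
Step 2 — Transfer function: H(jω) = 1/(1 + jωRC).
Step 3 — Denominator: 1 + jωRC = 1 + j·6283·20·1.73e-08 = 1 + j0.002174.
Step 4 — H = 1 - j0.002174.
Step 5 — Magnitude: |H| = 1 (-0.0 dB); phase: φ = -0.1°.

|H| = 1 (-0.0 dB), φ = -0.1°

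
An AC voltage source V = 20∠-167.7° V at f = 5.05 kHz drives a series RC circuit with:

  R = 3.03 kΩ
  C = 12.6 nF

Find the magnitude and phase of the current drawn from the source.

Step 1 — Angular frequency: ω = 2π·f = 2π·5050 = 3.173e+04 rad/s.
Step 2 — Component impedances:
  R: Z = R = 3030 Ω
  C: Z = 1/(jωC) = -j/(ω·C) = 0 - j2501 Ω
Step 3 — Series combination: Z_total = R + C = 3030 - j2501 Ω = 3929∠-39.5° Ω.
Step 4 — Source phasor: V = 20∠-167.7° V = -19.54 - j4.261 V.
Step 5 — Ohm's law: I = V / Z_total = (-19.54 - j4.261) / (3030 - j2501) = -0.003145 - j0.004002 A.
Step 6 — Convert to polar: |I| = 0.00509 A, ∠I = -128.2°.

I = 0.00509∠-128.2° A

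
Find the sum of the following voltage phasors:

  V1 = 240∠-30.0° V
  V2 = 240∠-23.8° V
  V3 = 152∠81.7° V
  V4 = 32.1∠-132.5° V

Step 1 — Convert each phasor to rectangular form:
  V1 = 240·(cos(-30.0°) + j·sin(-30.0°)) = 207.8 - j120 V
  V2 = 240·(cos(-23.8°) + j·sin(-23.8°)) = 219.6 - j96.85 V
  V3 = 152·(cos(81.7°) + j·sin(81.7°)) = 21.94 + j150.4 V
  V4 = 32.1·(cos(-132.5°) + j·sin(-132.5°)) = -21.69 - j23.67 V
Step 2 — Sum components: V_total = 427.7 - j90.11 V.
Step 3 — Convert to polar: |V_total| = 437.1 V, ∠V_total = -11.9°.

V_total = 437.1∠-11.9° V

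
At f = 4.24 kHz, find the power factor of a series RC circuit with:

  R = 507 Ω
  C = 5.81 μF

Step 1 — Angular frequency: ω = 2π·f = 2π·4240 = 2.664e+04 rad/s.
Step 2 — Component impedances:
  R: Z = R = 507 Ω
  C: Z = 1/(jωC) = -j/(ω·C) = 0 - j6.461 Ω
Step 3 — Series combination: Z_total = R + C = 507 - j6.461 Ω = 507∠-0.7° Ω.
Step 4 — Power factor: PF = cos(φ) = Re(Z)/|Z| = 507/507.04 = 0.9999.
Step 5 — Type: Im(Z) = -6.461 ⇒ leading (phase φ = -0.7°).

PF = 0.9999 (leading, φ = -0.7°)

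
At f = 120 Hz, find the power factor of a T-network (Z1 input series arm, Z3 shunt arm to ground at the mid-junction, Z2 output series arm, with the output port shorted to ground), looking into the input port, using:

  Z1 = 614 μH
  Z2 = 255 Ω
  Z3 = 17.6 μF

Step 1 — Angular frequency: ω = 2π·f = 2π·120 = 754 rad/s.
Step 2 — Component impedances:
  Z1: Z = jωL = j·754·0.000614 = 0 + j0.4629 Ω
  Z2: Z = R = 255 Ω
  Z3: Z = 1/(jωC) = -j/(ω·C) = 0 - j75.36 Ω
Step 3 — With the output port shorted to ground, the output series arm Z2 runs from the junction to ground; the shunt arm Z3 also runs from the junction to ground. They appear in parallel: Z3 || Z2 = 20.48 - j69.3 Ω.
Step 4 — Series with input arm Z1: Z_in = Z1 + (Z3 || Z2) = 20.48 - j68.84 Ω = 71.82∠-73.4° Ω.
Step 5 — Power factor: PF = cos(φ) = Re(Z)/|Z| = 20.48/71.82 = 0.2852.
Step 6 — Type: Im(Z) = -68.84 ⇒ leading (phase φ = -73.4°).

PF = 0.2852 (leading, φ = -73.4°)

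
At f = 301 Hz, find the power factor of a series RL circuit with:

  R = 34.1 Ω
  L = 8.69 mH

Step 1 — Angular frequency: ω = 2π·f = 2π·301 = 1891 rad/s.
Step 2 — Component impedances:
  R: Z = R = 34.1 Ω
  L: Z = jωL = j·1891·0.00869 = 0 + j16.43 Ω
Step 3 — Series combination: Z_total = R + L = 34.1 + j16.43 Ω = 37.85∠25.7° Ω.
Step 4 — Power factor: PF = cos(φ) = Re(Z)/|Z| = 34.1/37.854 = 0.9008.
Step 5 — Type: Im(Z) = 16.43 ⇒ lagging (phase φ = 25.7°).

PF = 0.9008 (lagging, φ = 25.7°)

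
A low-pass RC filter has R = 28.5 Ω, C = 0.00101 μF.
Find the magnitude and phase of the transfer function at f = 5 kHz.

Step 1 — Angular frequency: ω = 2π·5000 = 3.142e+04 rad/s.
Step 2 — Transfer function: H(jω) = 1/(1 + jωRC).
Step 3 — Denominator: 1 + jωRC = 1 + j·3.142e+04·28.5·1.01e-09 = 1 + j0.0009043.
Step 4 — H = 1 - j0.0009043.
Step 5 — Magnitude: |H| = 1 (-0.0 dB); phase: φ = -0.1°.

|H| = 1 (-0.0 dB), φ = -0.1°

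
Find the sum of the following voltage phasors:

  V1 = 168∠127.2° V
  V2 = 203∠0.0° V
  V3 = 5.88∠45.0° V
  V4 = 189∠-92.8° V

Step 1 — Convert each phasor to rectangular form:
  V1 = 168·(cos(127.2°) + j·sin(127.2°)) = -101.6 + j133.8 V
  V2 = 203·(cos(0.0°) + j·sin(0.0°)) = 203 V
  V3 = 5.88·(cos(45.0°) + j·sin(45.0°)) = 4.158 + j4.158 V
  V4 = 189·(cos(-92.8°) + j·sin(-92.8°)) = -9.233 - j188.8 V
Step 2 — Sum components: V_total = 96.35 - j50.8 V.
Step 3 — Convert to polar: |V_total| = 108.9 V, ∠V_total = -27.8°.

V_total = 108.9∠-27.8° V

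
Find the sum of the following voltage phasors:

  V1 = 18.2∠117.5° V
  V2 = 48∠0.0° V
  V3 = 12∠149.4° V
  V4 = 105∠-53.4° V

Step 1 — Convert each phasor to rectangular form:
  V1 = 18.2·(cos(117.5°) + j·sin(117.5°)) = -8.404 + j16.14 V
  V2 = 48·(cos(0.0°) + j·sin(0.0°)) = 48 V
  V3 = 12·(cos(149.4°) + j·sin(149.4°)) = -10.33 + j6.108 V
  V4 = 105·(cos(-53.4°) + j·sin(-53.4°)) = 62.6 - j84.3 V
Step 2 — Sum components: V_total = 91.87 - j62.04 V.
Step 3 — Convert to polar: |V_total| = 110.9 V, ∠V_total = -34.0°.

V_total = 110.9∠-34.0° V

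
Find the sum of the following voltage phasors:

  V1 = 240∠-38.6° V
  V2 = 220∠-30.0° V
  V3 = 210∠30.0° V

Step 1 — Convert each phasor to rectangular form:
  V1 = 240·(cos(-38.6°) + j·sin(-38.6°)) = 187.6 - j149.7 V
  V2 = 220·(cos(-30.0°) + j·sin(-30.0°)) = 190.5 - j110 V
  V3 = 210·(cos(30.0°) + j·sin(30.0°)) = 181.9 + j105 V
Step 2 — Sum components: V_total = 560 - j154.7 V.
Step 3 — Convert to polar: |V_total| = 580.9 V, ∠V_total = -15.4°.

V_total = 580.9∠-15.4° V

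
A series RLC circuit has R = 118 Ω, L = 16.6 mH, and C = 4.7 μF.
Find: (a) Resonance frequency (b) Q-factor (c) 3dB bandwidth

Step 1 — Resonance condition Im(Z)=0 gives ω₀ = 1/√(LC).
Step 2 — ω₀ = 1/√(0.0166·4.7e-06) = 3580 rad/s.
Step 3 — f₀ = ω₀/(2π) = 569.8 Hz.
Step 4 — Series Q: Q = ω₀L/R = 3580·0.0166/118 = 0.5036.
Step 5 — 3dB bandwidth: Δω = ω₀/Q = 7108 rad/s; BW = Δω/(2π) = 1131 Hz.

(a) f₀ = 569.8 Hz  (b) Q = 0.5036  (c) BW = 1131 Hz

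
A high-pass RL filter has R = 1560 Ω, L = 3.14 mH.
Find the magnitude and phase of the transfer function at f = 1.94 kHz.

Step 1 — Angular frequency: ω = 2π·1940 = 1.219e+04 rad/s.
Step 2 — Transfer function: H(jω) = jωL/(R + jωL).
Step 3 — Numerator jωL = j·38.27; denominator R + jωL = 1560 + j38.27.
Step 4 — H = 0.0006016 + j0.02452.
Step 5 — Magnitude: |H| = 0.02453 (-32.2 dB); phase: φ = 88.6°.

|H| = 0.02453 (-32.2 dB), φ = 88.6°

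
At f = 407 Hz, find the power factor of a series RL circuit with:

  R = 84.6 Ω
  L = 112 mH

Step 1 — Angular frequency: ω = 2π·f = 2π·407 = 2557 rad/s.
Step 2 — Component impedances:
  R: Z = R = 84.6 Ω
  L: Z = jωL = j·2557·0.112 = 0 + j286.4 Ω
Step 3 — Series combination: Z_total = R + L = 84.6 + j286.4 Ω = 298.6∠73.5° Ω.
Step 4 — Power factor: PF = cos(φ) = Re(Z)/|Z| = 84.6/298.6 = 0.2833.
Step 5 — Type: Im(Z) = 286.4 ⇒ lagging (phase φ = 73.5°).

PF = 0.2833 (lagging, φ = 73.5°)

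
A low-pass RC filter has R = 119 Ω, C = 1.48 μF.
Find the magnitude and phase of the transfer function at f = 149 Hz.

Step 1 — Angular frequency: ω = 2π·149 = 936.2 rad/s.
Step 2 — Transfer function: H(jω) = 1/(1 + jωRC).
Step 3 — Denominator: 1 + jωRC = 1 + j·936.2·119·1.48e-06 = 1 + j0.1649.
Step 4 — H = 0.9735 - j0.1605.
Step 5 — Magnitude: |H| = 0.9867 (-0.1 dB); phase: φ = -9.4°.

|H| = 0.9867 (-0.1 dB), φ = -9.4°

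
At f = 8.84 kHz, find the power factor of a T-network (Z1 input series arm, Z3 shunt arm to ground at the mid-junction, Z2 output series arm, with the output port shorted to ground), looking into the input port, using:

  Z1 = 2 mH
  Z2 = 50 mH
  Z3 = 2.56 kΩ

Step 1 — Angular frequency: ω = 2π·f = 2π·8840 = 5.554e+04 rad/s.
Step 2 — Component impedances:
  Z1: Z = jωL = j·5.554e+04·0.002 = 0 + j111.1 Ω
  Z2: Z = jωL = j·5.554e+04·0.05 = 0 + j2777 Ω
  Z3: Z = R = 2560 Ω
Step 3 — With the output port shorted to ground, the output series arm Z2 runs from the junction to ground; the shunt arm Z3 also runs from the junction to ground. They appear in parallel: Z3 || Z2 = 1384 + j1276 Ω.
Step 4 — Series with input arm Z1: Z_in = Z1 + (Z3 || Z2) = 1384 + j1387 Ω = 1959∠45.1° Ω.
Step 5 — Power factor: PF = cos(φ) = Re(Z)/|Z| = 1384/1959.3 = 0.7064.
Step 6 — Type: Im(Z) = 1387 ⇒ lagging (phase φ = 45.1°).

PF = 0.7064 (lagging, φ = 45.1°)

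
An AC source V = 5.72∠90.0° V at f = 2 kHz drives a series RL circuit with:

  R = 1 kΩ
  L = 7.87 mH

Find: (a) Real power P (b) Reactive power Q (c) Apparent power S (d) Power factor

Step 1 — Angular frequency: ω = 2π·f = 2π·2000 = 1.257e+04 rad/s.
Step 2 — Component impedances:
  R: Z = R = 1000 Ω
  L: Z = jωL = j·1.257e+04·0.00787 = 0 + j98.9 Ω
Step 3 — Series combination: Z_total = R + L = 1000 + j98.9 Ω = 1005∠5.6° Ω.
Step 4 — Source phasor: V = 5.72∠90.0° V = 0 + j5.72 V.
Step 5 — Current: I = V / Z = 0.0005602 + j0.005665 A = 0.005692∠84.4° A.
Step 6 — Complex power: S = V·I* = 0.0324 + j0.003204 VA.
Step 7 — Real power: P = Re(S) = 0.0324 W.
Step 8 — Reactive power: Q = Im(S) = 0.003204 VAR.
Step 9 — Apparent power: |S| = 0.03256 VA.
Step 10 — Power factor: PF = P/|S| = 0.9951 (lagging).

(a) P = 0.0324 W  (b) Q = 0.003204 VAR  (c) S = 0.03256 VA  (d) PF = 0.9951 (lagging)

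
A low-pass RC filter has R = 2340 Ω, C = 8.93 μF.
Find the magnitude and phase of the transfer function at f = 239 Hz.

Step 1 — Angular frequency: ω = 2π·239 = 1502 rad/s.
Step 2 — Transfer function: H(jω) = 1/(1 + jωRC).
Step 3 — Denominator: 1 + jωRC = 1 + j·1502·2340·8.93e-06 = 1 + j31.38.
Step 4 — H = 0.001015 - j0.03184.
Step 5 — Magnitude: |H| = 0.03185 (-29.9 dB); phase: φ = -88.2°.

|H| = 0.03185 (-29.9 dB), φ = -88.2°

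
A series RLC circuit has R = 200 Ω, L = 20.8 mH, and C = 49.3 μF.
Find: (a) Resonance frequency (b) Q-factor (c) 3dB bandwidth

Step 1 — Resonance condition Im(Z)=0 gives ω₀ = 1/√(LC).
Step 2 — ω₀ = 1/√(0.0208·4.93e-05) = 987.5 rad/s.
Step 3 — f₀ = ω₀/(2π) = 157.2 Hz.
Step 4 — Series Q: Q = ω₀L/R = 987.5·0.0208/200 = 0.1027.
Step 5 — 3dB bandwidth: Δω = ω₀/Q = 9615 rad/s; BW = Δω/(2π) = 1530 Hz.

(a) f₀ = 157.2 Hz  (b) Q = 0.1027  (c) BW = 1530 Hz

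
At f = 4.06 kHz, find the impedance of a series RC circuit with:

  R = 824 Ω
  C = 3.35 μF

Step 1 — Angular frequency: ω = 2π·f = 2π·4060 = 2.551e+04 rad/s.
Step 2 — Component impedances:
  R: Z = R = 824 Ω
  C: Z = 1/(jωC) = -j/(ω·C) = 0 - j11.7 Ω
Step 3 — Series combination: Z_total = R + C = 824 - j11.7 Ω = 824.1∠-0.8° Ω.

Z = 824 - j11.7 Ω = 824.1∠-0.8° Ω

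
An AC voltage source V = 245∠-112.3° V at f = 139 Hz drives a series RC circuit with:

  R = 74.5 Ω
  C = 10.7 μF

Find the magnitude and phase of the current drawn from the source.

Step 1 — Angular frequency: ω = 2π·f = 2π·139 = 873.4 rad/s.
Step 2 — Component impedances:
  R: Z = R = 74.5 Ω
  C: Z = 1/(jωC) = -j/(ω·C) = 0 - j107 Ω
Step 3 — Series combination: Z_total = R + C = 74.5 - j107 Ω = 130.4∠-55.2° Ω.
Step 4 — Source phasor: V = 245∠-112.3° V = -92.97 - j226.7 V.
Step 5 — Ohm's law: I = V / Z_total = (-92.97 - j226.7) / (74.5 - j107) = 1.019 - j1.578 A.
Step 6 — Convert to polar: |I| = 1.879 A, ∠I = -57.1°.

I = 1.879∠-57.1° A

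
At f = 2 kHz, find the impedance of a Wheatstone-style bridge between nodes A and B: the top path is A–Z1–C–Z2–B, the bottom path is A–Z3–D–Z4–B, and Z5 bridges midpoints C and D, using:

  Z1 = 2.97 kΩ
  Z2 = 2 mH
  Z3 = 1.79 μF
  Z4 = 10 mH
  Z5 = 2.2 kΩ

Step 1 — Angular frequency: ω = 2π·f = 2π·2000 = 1.257e+04 rad/s.
Step 2 — Component impedances:
  Z1: Z = R = 2970 Ω
  Z2: Z = jωL = j·1.257e+04·0.002 = 0 + j25.13 Ω
  Z3: Z = 1/(jωC) = -j/(ω·C) = 0 - j44.46 Ω
  Z4: Z = jωL = j·1.257e+04·0.01 = 0 + j125.7 Ω
  Z5: Z = R = 2200 Ω
Step 3 — Bridge requires nodal analysis (the Z5 bridge couples midpoints C and D, so the two paths cannot be reduced to a simple series/parallel combination). Setting node B to ground and injecting 1 A at node A, the 3-node admittance system at A, C, D solves to V_A = Z_AB = 9.281 + j80.18 Ω = 80.71∠83.4° Ω.

Z = 9.281 + j80.18 Ω = 80.71∠83.4° Ω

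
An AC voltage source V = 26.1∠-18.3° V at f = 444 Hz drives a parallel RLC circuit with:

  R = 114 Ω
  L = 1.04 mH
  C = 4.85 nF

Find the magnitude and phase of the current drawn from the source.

Step 1 — Angular frequency: ω = 2π·f = 2π·444 = 2790 rad/s.
Step 2 — Component impedances:
  R: Z = R = 114 Ω
  L: Z = jωL = j·2790·0.00104 = 0 + j2.901 Ω
  C: Z = 1/(jωC) = -j/(ω·C) = 0 - j7.391e+04 Ω
Step 3 — Parallel combination: 1/Z_total = 1/R + 1/L + 1/C; Z_total = 0.0738 + j2.9 Ω = 2.9∠88.5° Ω.
Step 4 — Source phasor: V = 26.1∠-18.3° V = 24.78 - j8.195 V.
Step 5 — Ohm's law: I = V / Z_total = (24.78 - j8.195) / (0.0738 + j2.9) = -2.607 - j8.612 A.
Step 6 — Convert to polar: |I| = 8.998 A, ∠I = -106.8°.

I = 8.998∠-106.8° A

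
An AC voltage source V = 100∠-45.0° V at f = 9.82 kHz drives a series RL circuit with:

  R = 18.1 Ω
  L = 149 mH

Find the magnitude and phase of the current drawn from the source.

Step 1 — Angular frequency: ω = 2π·f = 2π·9820 = 6.17e+04 rad/s.
Step 2 — Component impedances:
  R: Z = R = 18.1 Ω
  L: Z = jωL = j·6.17e+04·0.149 = 0 + j9193 Ω
Step 3 — Series combination: Z_total = R + L = 18.1 + j9193 Ω = 9193∠89.9° Ω.
Step 4 — Source phasor: V = 100∠-45.0° V = 70.71 - j70.71 V.
Step 5 — Ohm's law: I = V / Z_total = (70.71 - j70.71) / (18.1 + j9193) = -0.007676 - j0.007707 A.
Step 6 — Convert to polar: |I| = 0.01088 A, ∠I = -134.9°.

I = 0.01088∠-134.9° A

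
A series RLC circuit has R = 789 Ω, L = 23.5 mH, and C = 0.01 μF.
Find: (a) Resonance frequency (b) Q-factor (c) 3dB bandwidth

Step 1 — Resonance: ω₀ = 1/√(LC) = 1/√(0.0235·1e-08) = 6.523e+04 rad/s.
Step 2 — f₀ = ω₀/(2π) = 1.038e+04 Hz.
Step 3 — Series Q: Q = ω₀L/R = 6.523e+04·0.0235/789 = 1.943.
Step 4 — Bandwidth: Δω = ω₀/Q = 3.357e+04 rad/s; BW = Δω/(2π) = 5344 Hz.

(a) f₀ = 1.038e+04 Hz  (b) Q = 1.943  (c) BW = 5344 Hz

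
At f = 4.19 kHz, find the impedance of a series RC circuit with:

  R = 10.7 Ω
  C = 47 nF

Step 1 — Angular frequency: ω = 2π·f = 2π·4190 = 2.633e+04 rad/s.
Step 2 — Component impedances:
  R: Z = R = 10.7 Ω
  C: Z = 1/(jωC) = -j/(ω·C) = 0 - j808.2 Ω
Step 3 — Series combination: Z_total = R + C = 10.7 - j808.2 Ω = 808.3∠-89.2° Ω.

Z = 10.7 - j808.2 Ω = 808.3∠-89.2° Ω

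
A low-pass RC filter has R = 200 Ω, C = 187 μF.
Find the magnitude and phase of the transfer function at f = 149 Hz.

Step 1 — Angular frequency: ω = 2π·149 = 936.2 rad/s.
Step 2 — Transfer function: H(jω) = 1/(1 + jωRC).
Step 3 — Denominator: 1 + jωRC = 1 + j·936.2·200·0.000187 = 1 + j35.01.
Step 4 — H = 0.000815 - j0.02854.
Step 5 — Magnitude: |H| = 0.02855 (-30.9 dB); phase: φ = -88.4°.

|H| = 0.02855 (-30.9 dB), φ = -88.4°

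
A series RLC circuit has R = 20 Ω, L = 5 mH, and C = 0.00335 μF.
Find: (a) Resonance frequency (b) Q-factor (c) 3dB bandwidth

Step 1 — Resonance: ω₀ = 1/√(LC) = 1/√(0.005·3.35e-09) = 2.443e+05 rad/s.
Step 2 — f₀ = ω₀/(2π) = 3.889e+04 Hz.
Step 3 — Series Q: Q = ω₀L/R = 2.443e+05·0.005/20 = 61.08.
Step 4 — Bandwidth: Δω = ω₀/Q = 4000 rad/s; BW = Δω/(2π) = 636.6 Hz.

(a) f₀ = 3.889e+04 Hz  (b) Q = 61.08  (c) BW = 636.6 Hz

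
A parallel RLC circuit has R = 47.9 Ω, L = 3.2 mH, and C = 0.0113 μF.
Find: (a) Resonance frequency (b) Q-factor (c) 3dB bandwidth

Step 1 — Resonance: ω₀ = 1/√(LC) = 1/√(0.0032·1.13e-08) = 1.663e+05 rad/s.
Step 2 — f₀ = ω₀/(2π) = 2.647e+04 Hz.
Step 3 — Parallel Q: Q = R/(ω₀L) = 47.9/(1.663e+05·0.0032) = 0.09001.
Step 4 — Bandwidth: Δω = ω₀/Q = 1.848e+06 rad/s; BW = Δω/(2π) = 2.94e+05 Hz.

(a) f₀ = 2.647e+04 Hz  (b) Q = 0.09001  (c) BW = 2.94e+05 Hz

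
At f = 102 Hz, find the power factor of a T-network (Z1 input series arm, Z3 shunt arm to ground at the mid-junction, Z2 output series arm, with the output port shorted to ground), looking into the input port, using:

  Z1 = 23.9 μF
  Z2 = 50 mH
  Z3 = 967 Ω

Step 1 — Angular frequency: ω = 2π·f = 2π·102 = 640.9 rad/s.
Step 2 — Component impedances:
  Z1: Z = 1/(jωC) = -j/(ω·C) = 0 - j65.29 Ω
  Z2: Z = jωL = j·640.9·0.05 = 0 + j32.04 Ω
  Z3: Z = R = 967 Ω
Step 3 — With the output port shorted to ground, the output series arm Z2 runs from the junction to ground; the shunt arm Z3 also runs from the junction to ground. They appear in parallel: Z3 || Z2 = 1.061 + j32.01 Ω.
Step 4 — Series with input arm Z1: Z_in = Z1 + (Z3 || Z2) = 1.061 - j33.28 Ω = 33.29∠-88.2° Ω.
Step 5 — Power factor: PF = cos(φ) = Re(Z)/|Z| = 1.0607/33.294 = 0.03186.
Step 6 — Type: Im(Z) = -33.28 ⇒ leading (phase φ = -88.2°).

PF = 0.03186 (leading, φ = -88.2°)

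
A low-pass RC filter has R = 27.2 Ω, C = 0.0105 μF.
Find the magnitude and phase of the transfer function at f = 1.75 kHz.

Step 1 — Angular frequency: ω = 2π·1750 = 1.1e+04 rad/s.
Step 2 — Transfer function: H(jω) = 1/(1 + jωRC).
Step 3 — Denominator: 1 + jωRC = 1 + j·1.1e+04·27.2·1.05e-08 = 1 + j0.00314.
Step 4 — H = 1 - j0.00314.
Step 5 — Magnitude: |H| = 1 (-0.0 dB); phase: φ = -0.2°.

|H| = 1 (-0.0 dB), φ = -0.2°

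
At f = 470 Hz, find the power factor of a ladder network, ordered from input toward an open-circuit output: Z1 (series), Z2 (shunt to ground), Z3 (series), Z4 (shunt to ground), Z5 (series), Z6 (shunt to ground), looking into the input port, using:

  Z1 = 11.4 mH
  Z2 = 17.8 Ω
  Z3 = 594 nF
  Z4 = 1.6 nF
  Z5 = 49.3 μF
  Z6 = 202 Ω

Step 1 — Angular frequency: ω = 2π·f = 2π·470 = 2953 rad/s.
Step 2 — Component impedances:
  Z1: Z = jωL = j·2953·0.0114 = 0 + j33.67 Ω
  Z2: Z = R = 17.8 Ω
  Z3: Z = 1/(jωC) = -j/(ω·C) = 0 - j570.1 Ω
  Z4: Z = 1/(jωC) = -j/(ω·C) = 0 - j2.116e+05 Ω
  Z5: Z = 1/(jωC) = -j/(ω·C) = 0 - j6.869 Ω
  Z6: Z = R = 202 Ω
Step 3 — Ladder network (open output): work backward from the far end, alternating series and parallel combinations. Z_in = 17.62 + j33.19 Ω = 37.57∠62.0° Ω.
Step 4 — Power factor: PF = cos(φ) = Re(Z)/|Z| = 17.617/37.572 = 0.4689.
Step 5 — Type: Im(Z) = 33.19 ⇒ lagging (phase φ = 62.0°).

PF = 0.4689 (lagging, φ = 62.0°)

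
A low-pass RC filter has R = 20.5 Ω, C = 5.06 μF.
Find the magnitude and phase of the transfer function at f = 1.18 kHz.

Step 1 — Angular frequency: ω = 2π·1180 = 7414 rad/s.
Step 2 — Transfer function: H(jω) = 1/(1 + jωRC).
Step 3 — Denominator: 1 + jωRC = 1 + j·7414·20.5·5.06e-06 = 1 + j0.7691.
Step 4 — H = 0.6284 - j0.4832.
Step 5 — Magnitude: |H| = 0.7927 (-2.0 dB); phase: φ = -37.6°.

|H| = 0.7927 (-2.0 dB), φ = -37.6°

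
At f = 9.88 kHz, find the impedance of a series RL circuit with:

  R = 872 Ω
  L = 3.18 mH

Step 1 — Angular frequency: ω = 2π·f = 2π·9880 = 6.208e+04 rad/s.
Step 2 — Component impedances:
  R: Z = R = 872 Ω
  L: Z = jωL = j·6.208e+04·0.00318 = 0 + j197.4 Ω
Step 3 — Series combination: Z_total = R + L = 872 + j197.4 Ω = 894.1∠12.8° Ω.

Z = 872 + j197.4 Ω = 894.1∠12.8° Ω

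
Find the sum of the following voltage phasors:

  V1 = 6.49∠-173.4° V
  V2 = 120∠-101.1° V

Step 1 — Convert each phasor to rectangular form:
  V1 = 6.49·(cos(-173.4°) + j·sin(-173.4°)) = -6.447 - j0.7459 V
  V2 = 120·(cos(-101.1°) + j·sin(-101.1°)) = -23.1 - j117.8 V
Step 2 — Sum components: V_total = -29.55 - j118.5 V.
Step 3 — Convert to polar: |V_total| = 122.1 V, ∠V_total = -104.0°.

V_total = 122.1∠-104.0° V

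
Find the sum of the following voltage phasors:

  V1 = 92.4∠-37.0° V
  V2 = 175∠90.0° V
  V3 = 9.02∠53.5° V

Step 1 — Convert each phasor to rectangular form:
  V1 = 92.4·(cos(-37.0°) + j·sin(-37.0°)) = 73.79 - j55.61 V
  V2 = 175·(cos(90.0°) + j·sin(90.0°)) = 0 + j175 V
  V3 = 9.02·(cos(53.5°) + j·sin(53.5°)) = 5.365 + j7.251 V
Step 2 — Sum components: V_total = 79.16 + j126.6 V.
Step 3 — Convert to polar: |V_total| = 149.3 V, ∠V_total = 58.0°.

V_total = 149.3∠58.0° V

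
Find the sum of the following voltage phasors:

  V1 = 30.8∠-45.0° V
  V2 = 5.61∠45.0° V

Step 1 — Convert each phasor to rectangular form:
  V1 = 30.8·(cos(-45.0°) + j·sin(-45.0°)) = 21.78 - j21.78 V
  V2 = 5.61·(cos(45.0°) + j·sin(45.0°)) = 3.967 + j3.967 V
Step 2 — Sum components: V_total = 25.75 - j17.81 V.
Step 3 — Convert to polar: |V_total| = 31.31 V, ∠V_total = -34.7°.

V_total = 31.31∠-34.7° V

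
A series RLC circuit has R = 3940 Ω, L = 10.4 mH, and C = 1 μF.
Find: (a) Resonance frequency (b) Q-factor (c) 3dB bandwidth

Step 1 — Resonance: ω₀ = 1/√(LC) = 1/√(0.0104·1e-06) = 9806 rad/s.
Step 2 — f₀ = ω₀/(2π) = 1561 Hz.
Step 3 — Series Q: Q = ω₀L/R = 9806·0.0104/3940 = 0.02588.
Step 4 — Bandwidth: Δω = ω₀/Q = 3.788e+05 rad/s; BW = Δω/(2π) = 6.03e+04 Hz.

(a) f₀ = 1561 Hz  (b) Q = 0.02588  (c) BW = 6.03e+04 Hz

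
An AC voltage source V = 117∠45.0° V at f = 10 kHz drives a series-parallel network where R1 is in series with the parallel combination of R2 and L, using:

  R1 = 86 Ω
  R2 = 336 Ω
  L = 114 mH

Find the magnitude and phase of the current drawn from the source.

Step 1 — Angular frequency: ω = 2π·f = 2π·1e+04 = 6.283e+04 rad/s.
Step 2 — Component impedances:
  R1: Z = R = 86 Ω
  R2: Z = R = 336 Ω
  L: Z = jωL = j·6.283e+04·0.114 = 0 + j7163 Ω
Step 3 — Parallel branch: R2 || L = 1/(1/R2 + 1/L) = 335.3 + j15.73 Ω.
Step 4 — Series with R1: Z_total = R1 + (R2 || L) = 421.3 + j15.73 Ω = 421.6∠2.1° Ω.
Step 5 — Source phasor: V = 117∠45.0° V = 82.73 + j82.73 V.
Step 6 — Ohm's law: I = V / Z_total = (82.73 + j82.73) / (421.3 + j15.73) = 0.2034 + j0.1888 A.
Step 7 — Convert to polar: |I| = 0.2775 A, ∠I = 42.9°.

I = 0.2775∠42.9° A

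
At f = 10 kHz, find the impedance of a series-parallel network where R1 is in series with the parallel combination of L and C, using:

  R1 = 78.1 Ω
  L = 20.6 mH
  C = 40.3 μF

Step 1 — Angular frequency: ω = 2π·f = 2π·1e+04 = 6.283e+04 rad/s.
Step 2 — Component impedances:
  R1: Z = R = 78.1 Ω
  L: Z = jωL = j·6.283e+04·0.0206 = 0 + j1294 Ω
  C: Z = 1/(jωC) = -j/(ω·C) = 0 - j0.3949 Ω
Step 3 — Parallel branch: L || C = 1/(1/L + 1/C) = 0 - j0.395 Ω.
Step 4 — Series with R1: Z_total = R1 + (L || C) = 78.1 - j0.395 Ω = 78.1∠-0.3° Ω.

Z = 78.1 - j0.395 Ω = 78.1∠-0.3° Ω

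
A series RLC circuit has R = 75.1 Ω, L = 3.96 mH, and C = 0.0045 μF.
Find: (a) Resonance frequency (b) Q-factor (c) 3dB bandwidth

Step 1 — Resonance condition Im(Z)=0 gives ω₀ = 1/√(LC).
Step 2 — ω₀ = 1/√(0.00396·4.5e-09) = 2.369e+05 rad/s.
Step 3 — f₀ = ω₀/(2π) = 3.77e+04 Hz.
Step 4 — Series Q: Q = ω₀L/R = 2.369e+05·0.00396/75.1 = 12.49.
Step 5 — 3dB bandwidth: Δω = ω₀/Q = 1.896e+04 rad/s; BW = Δω/(2π) = 3018 Hz.

(a) f₀ = 3.77e+04 Hz  (b) Q = 12.49  (c) BW = 3018 Hz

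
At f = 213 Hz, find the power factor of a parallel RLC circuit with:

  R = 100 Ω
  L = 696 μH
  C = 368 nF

Step 1 — Angular frequency: ω = 2π·f = 2π·213 = 1338 rad/s.
Step 2 — Component impedances:
  R: Z = R = 100 Ω
  L: Z = jωL = j·1338·0.000696 = 0 + j0.9315 Ω
  C: Z = 1/(jωC) = -j/(ω·C) = 0 - j2030 Ω
Step 3 — Parallel combination: 1/Z_total = 1/R + 1/L + 1/C; Z_total = 0.008684 + j0.9318 Ω = 0.9319∠89.5° Ω.
Step 4 — Power factor: PF = cos(φ) = Re(Z)/|Z| = 0.008684/0.9319 = 0.009319.
Step 5 — Type: Im(Z) = 0.9318 ⇒ lagging (phase φ = 89.5°).

PF = 0.009319 (lagging, φ = 89.5°)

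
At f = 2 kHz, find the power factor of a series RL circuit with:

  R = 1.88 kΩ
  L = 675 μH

Step 1 — Angular frequency: ω = 2π·f = 2π·2000 = 1.257e+04 rad/s.
Step 2 — Component impedances:
  R: Z = R = 1880 Ω
  L: Z = jωL = j·1.257e+04·0.000675 = 0 + j8.482 Ω
Step 3 — Series combination: Z_total = R + L = 1880 + j8.482 Ω = 1880∠0.3° Ω.
Step 4 — Power factor: PF = cos(φ) = Re(Z)/|Z| = 1880/1880 = 1.
Step 5 — Type: Im(Z) = 8.482 ⇒ lagging (phase φ = 0.3°).

PF = 1 (lagging, φ = 0.3°)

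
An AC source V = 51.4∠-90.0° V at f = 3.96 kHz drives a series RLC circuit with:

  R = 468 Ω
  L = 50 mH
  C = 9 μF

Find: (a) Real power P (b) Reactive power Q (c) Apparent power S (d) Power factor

Step 1 — Angular frequency: ω = 2π·f = 2π·3960 = 2.488e+04 rad/s.
Step 2 — Component impedances:
  R: Z = R = 468 Ω
  L: Z = jωL = j·2.488e+04·0.05 = 0 + j1244 Ω
  C: Z = 1/(jωC) = -j/(ω·C) = 0 - j4.466 Ω
Step 3 — Series combination: Z_total = R + L + C = 468 + j1240 Ω = 1325∠69.3° Ω.
Step 4 — Source phasor: V = 51.4∠-90.0° V = 0 - j51.4 V.
Step 5 — Current: I = V / Z = -0.03629 - j0.0137 A = 0.03879∠-159.3° A.
Step 6 — Complex power: S = V·I* = 0.7043 + j1.865 VA.
Step 7 — Real power: P = Re(S) = 0.7043 W.
Step 8 — Reactive power: Q = Im(S) = 1.865 VAR.
Step 9 — Apparent power: |S| = 1.994 VA.
Step 10 — Power factor: PF = P/|S| = 0.3532 (lagging).

(a) P = 0.7043 W  (b) Q = 1.865 VAR  (c) S = 1.994 VA  (d) PF = 0.3532 (lagging)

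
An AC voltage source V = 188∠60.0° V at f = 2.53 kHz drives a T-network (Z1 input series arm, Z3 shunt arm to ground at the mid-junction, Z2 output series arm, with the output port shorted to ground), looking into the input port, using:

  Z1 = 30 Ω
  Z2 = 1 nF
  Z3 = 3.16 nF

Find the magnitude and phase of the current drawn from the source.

Step 1 — Angular frequency: ω = 2π·f = 2π·2530 = 1.59e+04 rad/s.
Step 2 — Component impedances:
  Z1: Z = R = 30 Ω
  Z2: Z = 1/(jωC) = -j/(ω·C) = 0 - j6.291e+04 Ω
  Z3: Z = 1/(jωC) = -j/(ω·C) = 0 - j1.991e+04 Ω
Step 3 — With the output port shorted to ground, the output series arm Z2 runs from the junction to ground; the shunt arm Z3 also runs from the junction to ground. They appear in parallel: Z3 || Z2 = 0 - j1.512e+04 Ω.
Step 4 — Series with input arm Z1: Z_in = Z1 + (Z3 || Z2) = 30 - j1.512e+04 Ω = 1.512e+04∠-89.9° Ω.
Step 5 — Source phasor: V = 188∠60.0° V = 94 + j162.8 V.
Step 6 — Ohm's law: I = V / Z_total = (94 + j162.8) / (30 - j1.512e+04) = -0.01075 + j0.006237 A.
Step 7 — Convert to polar: |I| = 0.01243 A, ∠I = 149.9°.

I = 0.01243∠149.9° A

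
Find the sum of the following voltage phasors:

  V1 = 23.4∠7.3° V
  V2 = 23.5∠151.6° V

Step 1 — Convert each phasor to rectangular form:
  V1 = 23.4·(cos(7.3°) + j·sin(7.3°)) = 23.21 + j2.973 V
  V2 = 23.5·(cos(151.6°) + j·sin(151.6°)) = -20.67 + j11.18 V
Step 2 — Sum components: V_total = 2.539 + j14.15 V.
Step 3 — Convert to polar: |V_total| = 14.38 V, ∠V_total = 79.8°.

V_total = 14.38∠79.8° V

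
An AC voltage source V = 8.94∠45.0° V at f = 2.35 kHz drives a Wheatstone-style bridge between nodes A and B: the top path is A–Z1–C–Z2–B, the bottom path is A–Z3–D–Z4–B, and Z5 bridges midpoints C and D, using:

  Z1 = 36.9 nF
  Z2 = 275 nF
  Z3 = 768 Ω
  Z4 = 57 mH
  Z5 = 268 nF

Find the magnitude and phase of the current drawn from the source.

Step 1 — Angular frequency: ω = 2π·f = 2π·2350 = 1.477e+04 rad/s.
Step 2 — Component impedances:
  Z1: Z = 1/(jωC) = -j/(ω·C) = 0 - j1835 Ω
  Z2: Z = 1/(jωC) = -j/(ω·C) = 0 - j246.3 Ω
  Z3: Z = R = 768 Ω
  Z4: Z = jωL = j·1.477e+04·0.057 = 0 + j841.6 Ω
  Z5: Z = 1/(jωC) = -j/(ω·C) = 0 - j252.7 Ω
Step 3 — Bridge requires nodal analysis (the Z5 bridge couples midpoints C and D, so the two paths cannot be reduced to a simple series/parallel combination). Setting node B to ground and injecting 1 A at node A, the 3-node admittance system at A, C, D solves to V_A = Z_AB = 364.5 - j1179 Ω = 1234∠-72.8° Ω.
Step 4 — Source phasor: V = 8.94∠45.0° V = 6.322 + j6.322 V.
Step 5 — Ohm's law: I = V / Z_total = (6.322 + j6.322) / (364.5 - j1179) = -0.003381 + j0.006405 A.
Step 6 — Convert to polar: |I| = 0.007243 A, ∠I = 117.8°.

I = 0.007243∠117.8° A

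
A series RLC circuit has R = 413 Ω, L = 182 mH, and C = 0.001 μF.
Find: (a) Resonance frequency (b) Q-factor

Step 1 — Resonance condition Im(Z)=0 gives ω₀ = 1/√(LC).
Step 2 — ω₀ = 1/√(0.182·1e-09) = 7.412e+04 rad/s.
Step 3 — f₀ = ω₀/(2π) = 1.18e+04 Hz.
Step 4 — Series Q: Q = ω₀L/R = 7.412e+04·0.182/413 = 32.67.

(a) f₀ = 1.18e+04 Hz  (b) Q = 32.67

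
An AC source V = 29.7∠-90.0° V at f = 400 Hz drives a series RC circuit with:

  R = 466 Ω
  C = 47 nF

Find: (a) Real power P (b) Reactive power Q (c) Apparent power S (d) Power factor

Step 1 — Angular frequency: ω = 2π·f = 2π·400 = 2513 rad/s.
Step 2 — Component impedances:
  R: Z = R = 466 Ω
  C: Z = 1/(jωC) = -j/(ω·C) = 0 - j8466 Ω
Step 3 — Series combination: Z_total = R + C = 466 - j8466 Ω = 8479∠-86.8° Ω.
Step 4 — Source phasor: V = 29.7∠-90.0° V = 0 - j29.7 V.
Step 5 — Current: I = V / Z = 0.003498 - j0.0001925 A = 0.003503∠-3.2° A.
Step 6 — Complex power: S = V·I* = 0.005718 - j0.1039 VA.
Step 7 — Real power: P = Re(S) = 0.005718 W.
Step 8 — Reactive power: Q = Im(S) = -0.1039 VAR.
Step 9 — Apparent power: |S| = 0.104 VA.
Step 10 — Power factor: PF = P/|S| = 0.05496 (leading).

(a) P = 0.005718 W  (b) Q = -0.1039 VAR  (c) S = 0.104 VA  (d) PF = 0.05496 (leading)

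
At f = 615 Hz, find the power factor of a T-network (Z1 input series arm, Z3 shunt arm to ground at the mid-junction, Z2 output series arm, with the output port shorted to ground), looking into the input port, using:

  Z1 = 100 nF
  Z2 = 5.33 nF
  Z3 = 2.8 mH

Step 1 — Angular frequency: ω = 2π·f = 2π·615 = 3864 rad/s.
Step 2 — Component impedances:
  Z1: Z = 1/(jωC) = -j/(ω·C) = 0 - j2588 Ω
  Z2: Z = 1/(jωC) = -j/(ω·C) = 0 - j4.855e+04 Ω
  Z3: Z = jωL = j·3864·0.0028 = 0 + j10.82 Ω
Step 3 — With the output port shorted to ground, the output series arm Z2 runs from the junction to ground; the shunt arm Z3 also runs from the junction to ground. They appear in parallel: Z3 || Z2 = 0 + j10.82 Ω.
Step 4 — Series with input arm Z1: Z_in = Z1 + (Z3 || Z2) = 0 - j2577 Ω = 2577∠-90.0° Ω.
Step 5 — Power factor: PF = cos(φ) = Re(Z)/|Z| = 0/2577 = 0.
Step 6 — Type: Im(Z) = -2577 ⇒ leading (phase φ = -90.0°).

PF = 0 (leading, φ = -90.0°)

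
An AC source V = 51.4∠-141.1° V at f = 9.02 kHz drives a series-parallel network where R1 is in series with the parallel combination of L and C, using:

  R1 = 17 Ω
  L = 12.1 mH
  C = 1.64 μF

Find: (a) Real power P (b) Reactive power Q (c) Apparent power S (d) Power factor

Step 1 — Angular frequency: ω = 2π·f = 2π·9020 = 5.667e+04 rad/s.
Step 2 — Component impedances:
  R1: Z = R = 17 Ω
  L: Z = jωL = j·5.667e+04·0.0121 = 0 + j685.8 Ω
  C: Z = 1/(jωC) = -j/(ω·C) = 0 - j10.76 Ω
Step 3 — Parallel branch: L || C = 1/(1/L + 1/C) = 0 - j10.93 Ω.
Step 4 — Series with R1: Z_total = R1 + (L || C) = 17 - j10.93 Ω = 20.21∠-32.7° Ω.
Step 5 — Source phasor: V = 51.4∠-141.1° V = -40 - j32.28 V.
Step 6 — Current: I = V / Z = -0.8011 - j2.414 A = 2.543∠-108.4° A.
Step 7 — Complex power: S = V·I* = 110 - j70.7 VA.
Step 8 — Real power: P = Re(S) = 110 W.
Step 9 — Reactive power: Q = Im(S) = -70.7 VAR.
Step 10 — Apparent power: |S| = 130.7 VA.
Step 11 — Power factor: PF = P/|S| = 0.8411 (leading).

(a) P = 110 W  (b) Q = -70.7 VAR  (c) S = 130.7 VA  (d) PF = 0.8411 (leading)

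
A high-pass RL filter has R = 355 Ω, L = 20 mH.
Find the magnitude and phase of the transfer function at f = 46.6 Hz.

Step 1 — Angular frequency: ω = 2π·46.6 = 292.8 rad/s.
Step 2 — Transfer function: H(jω) = jωL/(R + jωL).
Step 3 — Numerator jωL = j·5.856; denominator R + jωL = 355 + j5.856.
Step 4 — H = 0.000272 + j0.01649.
Step 5 — Magnitude: |H| = 0.01649 (-35.7 dB); phase: φ = 89.1°.

|H| = 0.01649 (-35.7 dB), φ = 89.1°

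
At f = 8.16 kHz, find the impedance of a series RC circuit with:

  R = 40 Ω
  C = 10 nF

Step 1 — Angular frequency: ω = 2π·f = 2π·8160 = 5.127e+04 rad/s.
Step 2 — Component impedances:
  R: Z = R = 40 Ω
  C: Z = 1/(jωC) = -j/(ω·C) = 0 - j1950 Ω
Step 3 — Series combination: Z_total = R + C = 40 - j1950 Ω = 1951∠-88.8° Ω.

Z = 40 - j1950 Ω = 1951∠-88.8° Ω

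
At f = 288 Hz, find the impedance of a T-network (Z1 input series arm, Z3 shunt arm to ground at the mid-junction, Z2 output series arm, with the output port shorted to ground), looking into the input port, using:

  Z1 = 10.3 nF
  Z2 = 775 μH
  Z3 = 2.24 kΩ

Step 1 — Angular frequency: ω = 2π·f = 2π·288 = 1810 rad/s.
Step 2 — Component impedances:
  Z1: Z = 1/(jωC) = -j/(ω·C) = 0 - j5.365e+04 Ω
  Z2: Z = jωL = j·1810·0.000775 = 0 + j1.402 Ω
  Z3: Z = R = 2240 Ω
Step 3 — With the output port shorted to ground, the output series arm Z2 runs from the junction to ground; the shunt arm Z3 also runs from the junction to ground. They appear in parallel: Z3 || Z2 = 0.000878 + j1.402 Ω.
Step 4 — Series with input arm Z1: Z_in = Z1 + (Z3 || Z2) = 0.000878 - j5.365e+04 Ω = 5.365e+04∠-90.0° Ω.

Z = 0.000878 - j5.365e+04 Ω = 5.365e+04∠-90.0° Ω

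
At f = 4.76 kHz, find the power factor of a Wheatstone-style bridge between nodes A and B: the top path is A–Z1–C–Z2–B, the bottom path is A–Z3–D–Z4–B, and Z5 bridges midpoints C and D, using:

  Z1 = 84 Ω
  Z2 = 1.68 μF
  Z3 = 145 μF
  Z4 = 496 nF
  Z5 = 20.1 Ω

Step 1 — Angular frequency: ω = 2π·f = 2π·4760 = 2.991e+04 rad/s.
Step 2 — Component impedances:
  Z1: Z = R = 84 Ω
  Z2: Z = 1/(jωC) = -j/(ω·C) = 0 - j19.9 Ω
  Z3: Z = 1/(jωC) = -j/(ω·C) = 0 - j0.2306 Ω
  Z4: Z = 1/(jωC) = -j/(ω·C) = 0 - j67.41 Ω
  Z5: Z = R = 20.1 Ω
Step 3 — Bridge requires nodal analysis (the Z5 bridge couples midpoints C and D, so the two paths cannot be reduced to a simple series/parallel combination). Setting node B to ground and injecting 1 A at node A, the 3-node admittance system at A, C, D solves to V_A = Z_AB = 9.356 - j17.27 Ω = 19.64∠-61.6° Ω.
Step 4 — Power factor: PF = cos(φ) = Re(Z)/|Z| = 9.3562/19.642 = 0.4763.
Step 5 — Type: Im(Z) = -17.27 ⇒ leading (phase φ = -61.6°).

PF = 0.4763 (leading, φ = -61.6°)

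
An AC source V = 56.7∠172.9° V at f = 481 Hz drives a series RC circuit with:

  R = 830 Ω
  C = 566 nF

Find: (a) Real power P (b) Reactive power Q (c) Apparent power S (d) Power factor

Step 1 — Angular frequency: ω = 2π·f = 2π·481 = 3022 rad/s.
Step 2 — Component impedances:
  R: Z = R = 830 Ω
  C: Z = 1/(jωC) = -j/(ω·C) = 0 - j584.6 Ω
Step 3 — Series combination: Z_total = R + C = 830 - j584.6 Ω = 1015∠-35.2° Ω.
Step 4 — Source phasor: V = 56.7∠172.9° V = -56.27 + j7.008 V.
Step 5 — Current: I = V / Z = -0.04929 - j0.02627 A = 0.05585∠-151.9° A.
Step 6 — Complex power: S = V·I* = 2.589 - j1.824 VA.
Step 7 — Real power: P = Re(S) = 2.589 W.
Step 8 — Reactive power: Q = Im(S) = -1.824 VAR.
Step 9 — Apparent power: |S| = 3.167 VA.
Step 10 — Power factor: PF = P/|S| = 0.8176 (leading).

(a) P = 2.589 W  (b) Q = -1.824 VAR  (c) S = 3.167 VA  (d) PF = 0.8176 (leading)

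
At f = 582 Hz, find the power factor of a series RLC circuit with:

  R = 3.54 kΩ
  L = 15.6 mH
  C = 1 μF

Step 1 — Angular frequency: ω = 2π·f = 2π·582 = 3657 rad/s.
Step 2 — Component impedances:
  R: Z = R = 3540 Ω
  L: Z = jωL = j·3657·0.0156 = 0 + j57.05 Ω
  C: Z = 1/(jωC) = -j/(ω·C) = 0 - j273.5 Ω
Step 3 — Series combination: Z_total = R + L + C = 3540 - j216.4 Ω = 3547∠-3.5° Ω.
Step 4 — Power factor: PF = cos(φ) = Re(Z)/|Z| = 3540/3546.6 = 0.9981.
Step 5 — Type: Im(Z) = -216.4 ⇒ leading (phase φ = -3.5°).

PF = 0.9981 (leading, φ = -3.5°)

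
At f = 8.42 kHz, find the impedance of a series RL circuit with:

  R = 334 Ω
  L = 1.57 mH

Step 1 — Angular frequency: ω = 2π·f = 2π·8420 = 5.29e+04 rad/s.
Step 2 — Component impedances:
  R: Z = R = 334 Ω
  L: Z = jωL = j·5.29e+04·0.00157 = 0 + j83.06 Ω
Step 3 — Series combination: Z_total = R + L = 334 + j83.06 Ω = 344.2∠14.0° Ω.

Z = 334 + j83.06 Ω = 344.2∠14.0° Ω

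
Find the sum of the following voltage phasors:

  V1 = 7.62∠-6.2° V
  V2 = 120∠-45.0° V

Step 1 — Convert each phasor to rectangular form:
  V1 = 7.62·(cos(-6.2°) + j·sin(-6.2°)) = 7.575 - j0.823 V
  V2 = 120·(cos(-45.0°) + j·sin(-45.0°)) = 84.85 - j84.85 V
Step 2 — Sum components: V_total = 92.43 - j85.68 V.
Step 3 — Convert to polar: |V_total| = 126 V, ∠V_total = -42.8°.

V_total = 126∠-42.8° V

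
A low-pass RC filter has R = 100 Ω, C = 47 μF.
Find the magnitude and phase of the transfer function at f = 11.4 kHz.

Step 1 — Angular frequency: ω = 2π·1.14e+04 = 7.163e+04 rad/s.
Step 2 — Transfer function: H(jω) = 1/(1 + jωRC).
Step 3 — Denominator: 1 + jωRC = 1 + j·7.163e+04·100·4.7e-05 = 1 + j336.7.
Step 4 — H = 8.823e-06 - j0.00297.
Step 5 — Magnitude: |H| = 0.00297 (-50.5 dB); phase: φ = -89.8°.

|H| = 0.00297 (-50.5 dB), φ = -89.8°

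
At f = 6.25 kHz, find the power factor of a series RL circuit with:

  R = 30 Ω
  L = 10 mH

Step 1 — Angular frequency: ω = 2π·f = 2π·6250 = 3.927e+04 rad/s.
Step 2 — Component impedances:
  R: Z = R = 30 Ω
  L: Z = jωL = j·3.927e+04·0.01 = 0 + j392.7 Ω
Step 3 — Series combination: Z_total = R + L = 30 + j392.7 Ω = 393.8∠85.6° Ω.
Step 4 — Power factor: PF = cos(φ) = Re(Z)/|Z| = 30/393.84 = 0.07617.
Step 5 — Type: Im(Z) = 392.7 ⇒ lagging (phase φ = 85.6°).

PF = 0.07617 (lagging, φ = 85.6°)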